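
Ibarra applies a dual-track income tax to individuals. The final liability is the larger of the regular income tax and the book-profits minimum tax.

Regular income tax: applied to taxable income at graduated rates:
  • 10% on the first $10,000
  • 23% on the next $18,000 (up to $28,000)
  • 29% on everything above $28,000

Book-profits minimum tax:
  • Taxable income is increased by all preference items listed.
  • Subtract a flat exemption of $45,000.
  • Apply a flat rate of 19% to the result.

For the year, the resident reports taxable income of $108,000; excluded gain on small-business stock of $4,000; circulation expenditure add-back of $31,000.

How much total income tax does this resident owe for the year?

$28,340

Regular income tax:
  $10,000 × 10% = $1,000
  $18,000 × 23% = $4,140
  $80,000 × 29% = $23,200
  → $28,340

Book-profits minimum tax:
  Adjusted income: $108,000 + $4,000 + $31,000 = $143,000
  Less exemption $45,000 → base $98,000
  $98,000 × 19% = $18,620

$28,340 > $18,620, so the regular income tax governs.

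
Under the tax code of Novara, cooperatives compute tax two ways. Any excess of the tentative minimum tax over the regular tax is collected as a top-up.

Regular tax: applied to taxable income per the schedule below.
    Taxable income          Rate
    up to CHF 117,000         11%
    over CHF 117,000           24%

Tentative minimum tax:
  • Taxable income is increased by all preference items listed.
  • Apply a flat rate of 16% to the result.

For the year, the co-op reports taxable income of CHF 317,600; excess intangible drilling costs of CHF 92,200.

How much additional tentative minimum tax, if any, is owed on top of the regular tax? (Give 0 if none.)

Regular tax:
  CHF 117,000 × 11% = CHF 12,870
  CHF 200,600 × 24% = CHF 48,144
  → CHF 61,014

Tentative minimum tax:
  Adjusted income: CHF 317,600 + CHF 92,200 = CHF 409,800
  CHF 409,800 × 16% = CHF 65,568

Excess of tentative minimum tax over regular tax: CHF 65,568 − CHF 61,014 = CHF 4,554.

CHF 4,554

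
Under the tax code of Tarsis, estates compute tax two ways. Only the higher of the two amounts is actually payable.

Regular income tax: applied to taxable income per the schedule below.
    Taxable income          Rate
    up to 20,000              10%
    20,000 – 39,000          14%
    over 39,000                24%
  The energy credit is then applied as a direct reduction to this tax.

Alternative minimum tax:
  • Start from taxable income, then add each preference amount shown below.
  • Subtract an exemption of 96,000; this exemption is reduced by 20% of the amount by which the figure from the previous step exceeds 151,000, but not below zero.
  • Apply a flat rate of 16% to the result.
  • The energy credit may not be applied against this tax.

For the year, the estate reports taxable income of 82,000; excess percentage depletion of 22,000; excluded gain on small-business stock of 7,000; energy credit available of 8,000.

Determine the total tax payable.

Alternative minimum tax:
  Adjusted income: 82,000 + 22,000 + 7,000 = 111,000
  Exemption: 111,000 ≤ 151,000, so full 96,000 applies
  Base: 111,000 − 96,000 = 15,000
  15,000 × 16% = 2,400

Regular income tax:
  20,000 × 10% = 2,000
  19,000 × 14% = 2,660
  43,000 × 24% = 10,320
  → 14,980
  Less energy credit 8,000 → 6,980

6,980 > 2,400, so the regular income tax governs.

6,980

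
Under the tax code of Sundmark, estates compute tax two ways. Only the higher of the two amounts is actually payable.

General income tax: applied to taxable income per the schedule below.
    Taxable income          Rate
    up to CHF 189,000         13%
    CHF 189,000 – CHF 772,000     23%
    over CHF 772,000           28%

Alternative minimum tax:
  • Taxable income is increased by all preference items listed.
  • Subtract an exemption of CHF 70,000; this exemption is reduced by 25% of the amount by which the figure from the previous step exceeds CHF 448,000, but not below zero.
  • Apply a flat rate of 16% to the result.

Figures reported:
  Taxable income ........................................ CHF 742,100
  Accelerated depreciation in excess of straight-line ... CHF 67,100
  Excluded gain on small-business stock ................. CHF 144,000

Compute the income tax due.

CHF 152,512

Alternative minimum tax:
  Adjusted income: CHF 742,100 + CHF 67,100 + CHF 144,000 = CHF 953,200
  Exemption: 25% × (CHF 953,200 − CHF 448,000) = CHF 126,300 ≥ CHF 70,000, so the exemption is fully phased out
  Base: CHF 953,200 − CHF 0 = CHF 953,200
  CHF 953,200 × 16% = CHF 152,512

General income tax:
  CHF 189,000 × 13% = CHF 24,570
  CHF 553,100 × 23% = CHF 127,213
  → CHF 151,783

CHF 152,512 > CHF 151,783, so the alternative minimum tax is the binding amount.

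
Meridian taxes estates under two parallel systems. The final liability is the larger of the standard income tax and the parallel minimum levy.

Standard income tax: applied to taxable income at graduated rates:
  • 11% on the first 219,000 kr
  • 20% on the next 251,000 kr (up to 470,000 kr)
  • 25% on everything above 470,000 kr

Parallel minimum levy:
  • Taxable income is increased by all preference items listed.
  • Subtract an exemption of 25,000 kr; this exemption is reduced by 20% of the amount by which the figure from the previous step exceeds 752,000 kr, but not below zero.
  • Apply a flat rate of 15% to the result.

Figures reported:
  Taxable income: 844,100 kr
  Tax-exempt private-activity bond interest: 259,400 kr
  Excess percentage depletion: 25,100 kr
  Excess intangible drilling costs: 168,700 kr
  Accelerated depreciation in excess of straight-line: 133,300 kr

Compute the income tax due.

Parallel minimum levy:
  Adjusted income: 844,100 kr + 259,400 kr + 25,100 kr + 168,700 kr + 133,300 kr = 1,430,600 kr
  Exemption: 20% × (1,430,600 kr − 752,000 kr) = 135,720 kr ≥ 25,000 kr, so the exemption is fully phased out
  Base: 1,430,600 kr − 0 kr = 1,430,600 kr
  1,430,600 kr × 15% = 214,590 kr

Standard income tax:
  219,000 kr × 11% = 24,090 kr
  251,000 kr × 20% = 50,200 kr
  374,100 kr × 25% = 93,525 kr
  → 167,815 kr

214,590 kr > 167,815 kr, so the parallel minimum levy is the binding amount.

214,590 kr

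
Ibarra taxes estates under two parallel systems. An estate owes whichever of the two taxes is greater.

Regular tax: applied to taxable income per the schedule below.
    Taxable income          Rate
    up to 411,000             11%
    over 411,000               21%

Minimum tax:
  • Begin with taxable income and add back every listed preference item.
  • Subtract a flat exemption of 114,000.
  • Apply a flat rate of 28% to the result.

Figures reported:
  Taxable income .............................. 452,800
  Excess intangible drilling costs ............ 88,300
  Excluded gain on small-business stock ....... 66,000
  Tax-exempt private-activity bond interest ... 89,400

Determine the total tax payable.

163,100

Minimum tax:
  Adjusted income: 452,800 + 88,300 + 66,000 + 89,400 = 696,500
  Less exemption 114,000 → base 582,500
  582,500 × 28% = 163,100

Regular tax:
  411,000 × 11% = 45,210
  41,800 × 21% = 8,778
  → 53,988

163,100 > 53,988, so the minimum tax is the binding amount.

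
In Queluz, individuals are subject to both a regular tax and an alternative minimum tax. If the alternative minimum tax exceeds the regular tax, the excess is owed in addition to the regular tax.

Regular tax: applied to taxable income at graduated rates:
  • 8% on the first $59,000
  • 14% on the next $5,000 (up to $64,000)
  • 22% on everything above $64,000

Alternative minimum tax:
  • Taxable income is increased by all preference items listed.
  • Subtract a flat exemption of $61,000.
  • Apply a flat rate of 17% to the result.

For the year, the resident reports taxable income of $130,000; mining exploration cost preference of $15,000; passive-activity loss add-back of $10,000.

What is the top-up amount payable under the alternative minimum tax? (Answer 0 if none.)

Regular tax:
  $59,000 × 8% = $4,720
  $5,000 × 14% = $700
  $66,000 × 22% = $14,520
  → $19,940

Alternative minimum tax:
  Adjusted income: $130,000 + $15,000 + $10,000 = $155,000
  Less exemption $61,000 → base $94,000
  $94,000 × 17% = $15,980

$15,980 ≤ $19,940, so no add-on is due.

$0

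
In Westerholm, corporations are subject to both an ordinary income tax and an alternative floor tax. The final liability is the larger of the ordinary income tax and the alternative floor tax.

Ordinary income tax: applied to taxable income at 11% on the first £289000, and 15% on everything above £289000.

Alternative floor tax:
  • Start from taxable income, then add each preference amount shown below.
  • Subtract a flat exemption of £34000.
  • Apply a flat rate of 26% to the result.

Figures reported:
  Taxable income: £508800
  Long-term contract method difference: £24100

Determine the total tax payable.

Ordinary income tax:
  £289000 × 11% = £31790
  £219800 × 15% = £32970
  → £64760

Alternative floor tax:
  Adjusted income: £508800 + £24100 = £532900
  Less exemption £34000 → base £498900
  £498900 × 26% = £129714

£129714 > £64760, so the alternative floor tax is the binding amount.

£129714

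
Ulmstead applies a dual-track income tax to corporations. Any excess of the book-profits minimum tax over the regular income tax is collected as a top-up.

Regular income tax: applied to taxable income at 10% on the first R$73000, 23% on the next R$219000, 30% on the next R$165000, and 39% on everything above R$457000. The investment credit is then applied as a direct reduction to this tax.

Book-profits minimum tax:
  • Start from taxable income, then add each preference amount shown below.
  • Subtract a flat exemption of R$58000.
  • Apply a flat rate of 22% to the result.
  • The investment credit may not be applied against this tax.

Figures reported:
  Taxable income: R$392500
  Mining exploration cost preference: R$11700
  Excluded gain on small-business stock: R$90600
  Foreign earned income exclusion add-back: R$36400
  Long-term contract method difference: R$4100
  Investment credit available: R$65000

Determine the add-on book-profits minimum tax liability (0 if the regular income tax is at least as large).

Book-profits minimum tax:
  Adjusted income: R$392500 + R$11700 + R$90600 + R$36400 + R$4100 = R$535300
  Less exemption R$58000 → base R$477300
  R$477300 × 22% = R$105006

Regular income tax:
  R$73000 × 10% = R$7300
  R$219000 × 23% = R$50370
  R$100500 × 30% = R$30150
  → R$87820
  Less investment credit R$65000 → R$22820

Excess of book-profits minimum tax over regular income tax: R$105006 − R$22820 = R$82186.

R$82186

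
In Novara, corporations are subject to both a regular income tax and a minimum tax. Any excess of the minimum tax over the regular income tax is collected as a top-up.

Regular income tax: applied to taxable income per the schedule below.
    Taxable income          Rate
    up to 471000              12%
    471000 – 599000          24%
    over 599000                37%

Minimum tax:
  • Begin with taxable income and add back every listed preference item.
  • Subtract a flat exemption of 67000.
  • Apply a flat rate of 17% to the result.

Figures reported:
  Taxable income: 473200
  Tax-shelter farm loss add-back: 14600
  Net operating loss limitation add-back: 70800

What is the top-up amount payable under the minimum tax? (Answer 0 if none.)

Minimum tax:
  Adjusted income: 473200 + 14600 + 70800 = 558600
  Less exemption 67000 → base 491600
  491600 × 17% = 83572

Regular income tax:
  471000 × 12% = 56520
  2200 × 24% = 528
  → 57048

Excess of minimum tax over regular income tax: 83572 − 57048 = 26524.

26524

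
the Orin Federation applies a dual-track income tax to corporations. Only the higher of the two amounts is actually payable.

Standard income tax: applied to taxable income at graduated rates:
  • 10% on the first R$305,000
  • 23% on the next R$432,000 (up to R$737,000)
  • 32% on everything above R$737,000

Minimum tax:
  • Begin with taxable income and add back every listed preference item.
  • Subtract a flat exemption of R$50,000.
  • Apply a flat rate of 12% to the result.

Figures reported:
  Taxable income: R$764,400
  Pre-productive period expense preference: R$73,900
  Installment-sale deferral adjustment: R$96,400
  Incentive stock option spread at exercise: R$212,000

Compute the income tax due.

Standard income tax:
  R$305,000 × 10% = R$30,500
  R$432,000 × 23% = R$99,360
  R$27,400 × 32% = R$8,768
  → R$138,628

Minimum tax:
  Adjusted income: R$764,400 + R$73,900 + R$96,400 + R$212,000 = R$1,146,700
  Less exemption R$50,000 → base R$1,096,700
  R$1,096,700 × 12% = R$131,604

R$138,628 > R$131,604, so the standard income tax governs.

R$138,628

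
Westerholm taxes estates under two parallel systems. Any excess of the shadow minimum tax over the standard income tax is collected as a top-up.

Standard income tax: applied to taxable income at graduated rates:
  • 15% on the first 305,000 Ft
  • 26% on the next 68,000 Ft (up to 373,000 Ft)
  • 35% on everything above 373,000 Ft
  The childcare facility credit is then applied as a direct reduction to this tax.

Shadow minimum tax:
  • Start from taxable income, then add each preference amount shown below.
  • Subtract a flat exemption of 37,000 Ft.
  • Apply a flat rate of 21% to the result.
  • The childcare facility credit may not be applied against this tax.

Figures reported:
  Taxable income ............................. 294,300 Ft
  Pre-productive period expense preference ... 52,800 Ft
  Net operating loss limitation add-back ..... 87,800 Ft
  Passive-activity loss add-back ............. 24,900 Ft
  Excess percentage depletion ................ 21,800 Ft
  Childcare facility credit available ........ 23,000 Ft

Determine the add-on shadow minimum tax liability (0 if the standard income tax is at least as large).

Shadow minimum tax:
  Adjusted income: 294,300 Ft + 52,800 Ft + 87,800 Ft + 24,900 Ft + 21,800 Ft = 481,600 Ft
  Less exemption 37,000 Ft → base 444,600 Ft
  444,600 Ft × 21% = 93,366 Ft

Standard income tax:
  294,300 Ft × 15% = 44,145 Ft
  Less childcare facility credit 23,000 Ft → 21,145 Ft

Excess of shadow minimum tax over standard income tax: 93,366 Ft − 21,145 Ft = 72,221 Ft.

72,221 Ft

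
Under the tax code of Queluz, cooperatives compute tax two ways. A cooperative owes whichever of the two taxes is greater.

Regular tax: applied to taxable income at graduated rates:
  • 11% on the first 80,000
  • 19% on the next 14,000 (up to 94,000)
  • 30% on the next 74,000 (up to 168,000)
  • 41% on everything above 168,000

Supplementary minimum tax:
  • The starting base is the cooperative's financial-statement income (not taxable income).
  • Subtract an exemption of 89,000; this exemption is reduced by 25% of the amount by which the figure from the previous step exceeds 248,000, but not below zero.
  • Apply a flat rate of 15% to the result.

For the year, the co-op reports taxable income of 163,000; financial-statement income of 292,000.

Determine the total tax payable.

32,160

Regular tax:
  80,000 × 11% = 8,800
  14,000 × 19% = 2,660
  69,000 × 30% = 20,700
  → 32,160

Supplementary minimum tax:
  Base (financial-statement income): 292,000
  Exemption: 89,000 − 25% × (292,000 − 248,000) = 89,000 − 11,000 = 78,000
  Base: 292,000 − 78,000 = 214,000
  214,000 × 15% = 32,100

32,160 > 32,100, so the regular tax governs.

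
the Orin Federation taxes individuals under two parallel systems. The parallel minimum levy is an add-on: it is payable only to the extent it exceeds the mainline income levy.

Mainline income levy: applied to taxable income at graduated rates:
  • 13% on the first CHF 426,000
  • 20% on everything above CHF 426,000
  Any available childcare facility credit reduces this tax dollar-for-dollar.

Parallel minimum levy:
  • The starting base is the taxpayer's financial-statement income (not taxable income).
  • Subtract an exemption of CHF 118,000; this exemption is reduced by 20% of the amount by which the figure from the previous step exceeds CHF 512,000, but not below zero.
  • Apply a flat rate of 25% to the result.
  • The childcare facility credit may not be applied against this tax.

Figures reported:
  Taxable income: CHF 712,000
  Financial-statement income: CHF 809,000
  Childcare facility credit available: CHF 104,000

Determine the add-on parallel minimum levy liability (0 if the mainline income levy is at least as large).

CHF 179,020

Parallel minimum levy:
  Base (financial-statement income): CHF 809,000
  Exemption: CHF 118,000 − 20% × (CHF 809,000 − CHF 512,000) = CHF 118,000 − CHF 59,400 = CHF 58,600
  Base: CHF 809,000 − CHF 58,600 = CHF 750,400
  CHF 750,400 × 25% = CHF 187,600

Mainline income levy:
  CHF 426,000 × 13% = CHF 55,380
  CHF 286,000 × 20% = CHF 57,200
  → CHF 112,580
  Less childcare facility credit CHF 104,000 → CHF 8,580

Excess of parallel minimum levy over mainline income levy: CHF 187,600 − CHF 8,580 = CHF 179,020.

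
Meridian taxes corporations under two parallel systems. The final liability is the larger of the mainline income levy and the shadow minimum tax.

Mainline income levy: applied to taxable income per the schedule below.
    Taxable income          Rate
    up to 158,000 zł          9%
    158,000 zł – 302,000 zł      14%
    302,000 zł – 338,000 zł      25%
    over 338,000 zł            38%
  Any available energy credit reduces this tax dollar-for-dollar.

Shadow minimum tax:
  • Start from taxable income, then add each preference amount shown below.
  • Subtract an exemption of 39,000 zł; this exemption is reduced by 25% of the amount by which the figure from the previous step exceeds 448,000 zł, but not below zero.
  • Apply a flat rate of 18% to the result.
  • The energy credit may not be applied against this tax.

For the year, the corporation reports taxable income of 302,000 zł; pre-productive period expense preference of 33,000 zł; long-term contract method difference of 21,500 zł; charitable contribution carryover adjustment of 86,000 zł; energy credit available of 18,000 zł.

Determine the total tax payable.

72,630 zł

Mainline income levy:
  158,000 zł × 9% = 14,220 zł
  144,000 zł × 14% = 20,160 zł
  → 34,380 zł
  Less energy credit 18,000 zł → 16,380 zł

Shadow minimum tax:
  Adjusted income: 302,000 zł + 33,000 zł + 21,500 zł + 86,000 zł = 442,500 zł
  Exemption: 442,500 zł ≤ 448,000 zł, so full 39,000 zł applies
  Base: 442,500 zł − 39,000 zł = 403,500 zł
  403,500 zł × 18% = 72,630 zł

72,630 zł > 16,380 zł, so the shadow minimum tax is the binding amount.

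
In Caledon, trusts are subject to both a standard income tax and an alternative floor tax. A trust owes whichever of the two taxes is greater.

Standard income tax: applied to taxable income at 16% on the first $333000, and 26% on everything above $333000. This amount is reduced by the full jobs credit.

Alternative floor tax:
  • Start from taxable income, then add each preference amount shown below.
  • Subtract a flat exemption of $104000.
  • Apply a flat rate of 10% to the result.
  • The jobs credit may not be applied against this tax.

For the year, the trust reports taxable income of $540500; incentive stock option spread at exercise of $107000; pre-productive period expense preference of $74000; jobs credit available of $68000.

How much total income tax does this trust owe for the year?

Alternative floor tax:
  Adjusted income: $540500 + $107000 + $74000 = $721500
  Less exemption $104000 → base $617500
  $617500 × 10% = $61750

Standard income tax:
  $333000 × 16% = $53280
  $207500 × 26% = $53950
  → $107230
  Less jobs credit $68000 → $39230

$61750 > $39230, so the alternative floor tax is the binding amount.

$61750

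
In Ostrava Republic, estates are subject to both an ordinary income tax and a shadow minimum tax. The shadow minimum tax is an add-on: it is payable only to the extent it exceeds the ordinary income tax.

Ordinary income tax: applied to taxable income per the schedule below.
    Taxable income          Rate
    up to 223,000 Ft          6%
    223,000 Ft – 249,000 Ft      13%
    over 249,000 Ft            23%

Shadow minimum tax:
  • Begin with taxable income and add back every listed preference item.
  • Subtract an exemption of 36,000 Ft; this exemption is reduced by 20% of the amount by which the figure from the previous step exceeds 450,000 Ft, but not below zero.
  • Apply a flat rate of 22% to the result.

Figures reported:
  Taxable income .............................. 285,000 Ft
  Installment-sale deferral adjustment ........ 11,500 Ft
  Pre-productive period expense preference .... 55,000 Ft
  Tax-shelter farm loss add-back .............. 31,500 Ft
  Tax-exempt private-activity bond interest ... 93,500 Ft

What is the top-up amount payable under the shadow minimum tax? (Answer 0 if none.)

Ordinary income tax:
  223,000 Ft × 6% = 13,380 Ft
  26,000 Ft × 13% = 3,380 Ft
  36,000 Ft × 23% = 8,280 Ft
  → 25,040 Ft

Shadow minimum tax:
  Adjusted income: 285,000 Ft + 11,500 Ft + 55,000 Ft + 31,500 Ft + 93,500 Ft = 476,500 Ft
  Exemption: 36,000 Ft − 20% × (476,500 Ft − 450,000 Ft) = 36,000 Ft − 5,300 Ft = 30,700 Ft
  Base: 476,500 Ft − 30,700 Ft = 445,800 Ft
  445,800 Ft × 22% = 98,076 Ft

Excess of shadow minimum tax over ordinary income tax: 98,076 Ft − 25,040 Ft = 73,036 Ft.

73,036 Ft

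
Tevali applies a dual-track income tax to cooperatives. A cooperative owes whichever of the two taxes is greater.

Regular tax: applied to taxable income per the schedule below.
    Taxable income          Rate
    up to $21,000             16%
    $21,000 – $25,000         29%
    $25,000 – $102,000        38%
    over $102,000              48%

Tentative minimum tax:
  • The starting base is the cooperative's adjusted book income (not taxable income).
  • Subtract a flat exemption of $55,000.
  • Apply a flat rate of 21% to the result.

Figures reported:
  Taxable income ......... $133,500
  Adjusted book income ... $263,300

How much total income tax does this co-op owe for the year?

Regular tax:
  $21,000 × 16% = $3,360
  $4,000 × 29% = $1,160
  $77,000 × 38% = $29,260
  $31,500 × 48% = $15,120
  → $48,900

Tentative minimum tax:
  Base (adjusted book income): $263,300
  Less exemption $55,000 → base $208,300
  $208,300 × 21% = $43,743

$48,900 > $43,743, so the regular tax governs.

$48,900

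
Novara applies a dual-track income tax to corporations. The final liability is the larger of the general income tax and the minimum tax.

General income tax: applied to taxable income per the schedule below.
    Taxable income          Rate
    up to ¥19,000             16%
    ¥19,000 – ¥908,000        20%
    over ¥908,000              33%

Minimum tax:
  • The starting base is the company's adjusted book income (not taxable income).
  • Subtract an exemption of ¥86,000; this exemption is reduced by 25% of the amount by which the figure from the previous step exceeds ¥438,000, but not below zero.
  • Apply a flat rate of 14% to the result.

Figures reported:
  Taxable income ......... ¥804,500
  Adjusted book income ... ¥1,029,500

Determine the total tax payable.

Minimum tax:
  Base (adjusted book income): ¥1,029,500
  Exemption: 25% × (¥1,029,500 − ¥438,000) = ¥147,875 ≥ ¥86,000, so the exemption is fully phased out
  Base: ¥1,029,500 − ¥0 = ¥1,029,500
  ¥1,029,500 × 14% = ¥144,130

General income tax:
  ¥19,000 × 16% = ¥3,040
  ¥785,500 × 20% = ¥157,100
  → ¥160,140

¥160,140 > ¥144,130, so the general income tax governs.

¥160,140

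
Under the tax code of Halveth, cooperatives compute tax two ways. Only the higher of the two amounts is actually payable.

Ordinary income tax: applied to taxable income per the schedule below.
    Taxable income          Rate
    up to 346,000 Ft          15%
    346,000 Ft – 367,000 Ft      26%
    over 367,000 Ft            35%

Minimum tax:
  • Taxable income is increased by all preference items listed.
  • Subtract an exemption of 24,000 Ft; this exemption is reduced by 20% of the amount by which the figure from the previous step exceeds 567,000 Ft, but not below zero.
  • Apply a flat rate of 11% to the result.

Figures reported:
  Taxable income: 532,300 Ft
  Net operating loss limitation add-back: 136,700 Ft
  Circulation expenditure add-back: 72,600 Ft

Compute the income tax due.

Minimum tax:
  Adjusted income: 532,300 Ft + 136,700 Ft + 72,600 Ft = 741,600 Ft
  Exemption: 20% × (741,600 Ft − 567,000 Ft) = 34,920 Ft ≥ 24,000 Ft, so the exemption is fully phased out
  Base: 741,600 Ft − 0 Ft = 741,600 Ft
  741,600 Ft × 11% = 81,576 Ft

Ordinary income tax:
  346,000 Ft × 15% = 51,900 Ft
  21,000 Ft × 26% = 5,460 Ft
  165,300 Ft × 35% = 57,855 Ft
  → 115,215 Ft

115,215 Ft > 81,576 Ft, so the ordinary income tax governs.

115,215 Ft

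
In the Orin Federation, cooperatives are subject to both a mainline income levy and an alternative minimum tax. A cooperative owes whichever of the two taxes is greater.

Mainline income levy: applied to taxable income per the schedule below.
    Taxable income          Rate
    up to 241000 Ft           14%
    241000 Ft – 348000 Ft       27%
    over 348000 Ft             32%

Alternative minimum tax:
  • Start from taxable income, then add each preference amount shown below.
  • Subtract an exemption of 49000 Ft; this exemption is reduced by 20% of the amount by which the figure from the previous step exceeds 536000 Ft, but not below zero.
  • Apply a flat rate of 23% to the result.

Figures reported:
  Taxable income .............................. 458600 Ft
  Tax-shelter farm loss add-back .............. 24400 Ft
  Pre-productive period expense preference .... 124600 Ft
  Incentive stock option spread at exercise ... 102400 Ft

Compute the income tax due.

160034 Ft

Alternative minimum tax:
  Adjusted income: 458600 Ft + 24400 Ft + 124600 Ft + 102400 Ft = 710000 Ft
  Exemption: 49000 Ft − 20% × (710000 Ft − 536000 Ft) = 49000 Ft − 34800 Ft = 14200 Ft
  Base: 710000 Ft − 14200 Ft = 695800 Ft
  695800 Ft × 23% = 160034 Ft

Mainline income levy:
  241000 Ft × 14% = 33740 Ft
  107000 Ft × 27% = 28890 Ft
  110600 Ft × 32% = 35392 Ft
  → 98022 Ft

160034 Ft > 98022 Ft, so the alternative minimum tax is the binding amount.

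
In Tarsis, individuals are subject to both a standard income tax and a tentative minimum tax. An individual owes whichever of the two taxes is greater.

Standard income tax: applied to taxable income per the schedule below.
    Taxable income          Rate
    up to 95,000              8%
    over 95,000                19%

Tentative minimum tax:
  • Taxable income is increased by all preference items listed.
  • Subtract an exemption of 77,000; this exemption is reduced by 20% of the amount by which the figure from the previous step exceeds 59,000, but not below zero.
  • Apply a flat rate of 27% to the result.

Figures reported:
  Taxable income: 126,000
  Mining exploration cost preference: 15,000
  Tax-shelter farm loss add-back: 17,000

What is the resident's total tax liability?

27,216

Tentative minimum tax:
  Adjusted income: 126,000 + 15,000 + 17,000 = 158,000
  Exemption: 77,000 − 20% × (158,000 − 59,000) = 77,000 − 19,800 = 57,200
  Base: 158,000 − 57,200 = 100,800
  100,800 × 27% = 27,216

Standard income tax:
  95,000 × 8% = 7,600
  31,000 × 19% = 5,890
  → 13,490

27,216 > 13,490, so the tentative minimum tax is the binding amount.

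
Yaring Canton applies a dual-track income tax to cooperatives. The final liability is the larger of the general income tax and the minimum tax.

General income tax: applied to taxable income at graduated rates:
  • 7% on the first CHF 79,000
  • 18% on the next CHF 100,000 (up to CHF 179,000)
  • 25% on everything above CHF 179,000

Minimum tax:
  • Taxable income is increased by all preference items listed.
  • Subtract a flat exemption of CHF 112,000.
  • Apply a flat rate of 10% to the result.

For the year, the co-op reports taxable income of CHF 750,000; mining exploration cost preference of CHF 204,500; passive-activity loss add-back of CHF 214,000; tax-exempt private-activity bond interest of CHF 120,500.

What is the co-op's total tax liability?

General income tax:
  CHF 79,000 × 7% = CHF 5,530
  CHF 100,000 × 18% = CHF 18,000
  CHF 571,000 × 25% = CHF 142,750
  → CHF 166,280

Minimum tax:
  Adjusted income: CHF 750,000 + CHF 204,500 + CHF 214,000 + CHF 120,500 = CHF 1,289,000
  Less exemption CHF 112,000 → base CHF 1,177,000
  CHF 1,177,000 × 10% = CHF 117,700

CHF 166,280 > CHF 117,700, so the general income tax governs.

CHF 166,280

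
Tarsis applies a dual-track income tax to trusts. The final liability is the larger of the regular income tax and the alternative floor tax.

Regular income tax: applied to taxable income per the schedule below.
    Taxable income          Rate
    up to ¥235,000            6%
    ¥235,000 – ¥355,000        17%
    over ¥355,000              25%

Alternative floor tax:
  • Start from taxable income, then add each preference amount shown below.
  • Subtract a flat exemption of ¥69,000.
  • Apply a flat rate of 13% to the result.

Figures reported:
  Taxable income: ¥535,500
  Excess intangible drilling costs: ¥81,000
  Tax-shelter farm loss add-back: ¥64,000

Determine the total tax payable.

Regular income tax:
  ¥235,000 × 6% = ¥14,100
  ¥120,000 × 17% = ¥20,400
  ¥180,500 × 25% = ¥45,125
  → ¥79,625

Alternative floor tax:
  Adjusted income: ¥535,500 + ¥81,000 + ¥64,000 = ¥680,500
  Less exemption ¥69,000 → base ¥611,500
  ¥611,500 × 13% = ¥79,495

¥79,625 > ¥79,495, so the regular income tax governs.

¥79,625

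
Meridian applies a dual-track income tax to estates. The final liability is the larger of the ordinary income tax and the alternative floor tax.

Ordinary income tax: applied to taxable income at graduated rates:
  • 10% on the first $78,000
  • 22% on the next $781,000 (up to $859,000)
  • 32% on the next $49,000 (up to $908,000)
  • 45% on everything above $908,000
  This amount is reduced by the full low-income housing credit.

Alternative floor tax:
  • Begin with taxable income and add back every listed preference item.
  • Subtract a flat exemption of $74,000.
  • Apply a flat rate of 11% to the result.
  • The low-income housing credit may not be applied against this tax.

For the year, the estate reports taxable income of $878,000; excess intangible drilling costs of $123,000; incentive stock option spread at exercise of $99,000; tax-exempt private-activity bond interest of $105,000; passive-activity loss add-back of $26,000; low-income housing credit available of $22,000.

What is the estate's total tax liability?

$163,700

Alternative floor tax:
  Adjusted income: $878,000 + $123,000 + $99,000 + $105,000 + $26,000 = $1,231,000
  Less exemption $74,000 → base $1,157,000
  $1,157,000 × 11% = $127,270

Ordinary income tax:
  $78,000 × 10% = $7,800
  $781,000 × 22% = $171,820
  $19,000 × 32% = $6,080
  → $185,700
  Less low-income housing credit $22,000 → $163,700

$163,700 > $127,270, so the ordinary income tax governs.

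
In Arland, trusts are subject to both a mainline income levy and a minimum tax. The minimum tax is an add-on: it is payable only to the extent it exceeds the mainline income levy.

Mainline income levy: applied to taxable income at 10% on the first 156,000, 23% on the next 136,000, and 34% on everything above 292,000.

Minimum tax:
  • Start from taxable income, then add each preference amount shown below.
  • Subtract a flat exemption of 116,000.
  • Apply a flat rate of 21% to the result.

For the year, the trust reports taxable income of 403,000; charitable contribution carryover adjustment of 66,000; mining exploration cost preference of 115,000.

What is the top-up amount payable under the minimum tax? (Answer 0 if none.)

13,660

Mainline income levy:
  156,000 × 10% = 15,600
  136,000 × 23% = 31,280
  111,000 × 34% = 37,740
  → 84,620

Minimum tax:
  Adjusted income: 403,000 + 66,000 + 115,000 = 584,000
  Less exemption 116,000 → base 468,000
  468,000 × 21% = 98,280

Excess of minimum tax over mainline income levy: 98,280 − 84,620 = 13,660.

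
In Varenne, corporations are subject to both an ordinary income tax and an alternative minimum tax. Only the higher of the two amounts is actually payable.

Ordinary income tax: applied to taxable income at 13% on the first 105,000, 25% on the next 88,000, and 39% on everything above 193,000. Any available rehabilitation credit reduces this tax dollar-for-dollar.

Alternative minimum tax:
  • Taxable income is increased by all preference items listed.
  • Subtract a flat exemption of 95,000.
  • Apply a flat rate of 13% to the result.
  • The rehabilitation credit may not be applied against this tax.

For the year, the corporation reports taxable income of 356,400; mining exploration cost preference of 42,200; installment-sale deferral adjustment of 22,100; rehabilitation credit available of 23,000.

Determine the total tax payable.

76,376

Ordinary income tax:
  105,000 × 13% = 13,650
  88,000 × 25% = 22,000
  163,400 × 39% = 63,726
  → 99,376
  Less rehabilitation credit 23,000 → 76,376

Alternative minimum tax:
  Adjusted income: 356,400 + 42,200 + 22,100 = 420,700
  Less exemption 95,000 → base 325,700
  325,700 × 13% = 42,341

76,376 > 42,341, so the ordinary income tax governs.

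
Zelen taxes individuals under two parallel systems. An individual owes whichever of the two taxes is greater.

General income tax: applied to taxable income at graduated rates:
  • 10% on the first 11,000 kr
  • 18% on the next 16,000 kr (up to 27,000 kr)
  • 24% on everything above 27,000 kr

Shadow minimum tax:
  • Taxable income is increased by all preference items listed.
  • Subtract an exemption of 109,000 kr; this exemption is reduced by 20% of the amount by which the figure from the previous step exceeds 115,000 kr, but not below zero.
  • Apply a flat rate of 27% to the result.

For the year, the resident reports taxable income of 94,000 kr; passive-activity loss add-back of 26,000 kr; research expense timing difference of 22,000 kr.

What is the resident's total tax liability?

20,060 kr

General income tax:
  11,000 kr × 10% = 1,100 kr
  16,000 kr × 18% = 2,880 kr
  67,000 kr × 24% = 16,080 kr
  → 20,060 kr

Shadow minimum tax:
  Adjusted income: 94,000 kr + 26,000 kr + 22,000 kr = 142,000 kr
  Exemption: 109,000 kr − 20% × (142,000 kr − 115,000 kr) = 109,000 kr − 5,400 kr = 103,600 kr
  Base: 142,000 kr − 103,600 kr = 38,400 kr
  38,400 kr × 27% = 10,368 kr

20,060 kr > 10,368 kr, so the general income tax governs.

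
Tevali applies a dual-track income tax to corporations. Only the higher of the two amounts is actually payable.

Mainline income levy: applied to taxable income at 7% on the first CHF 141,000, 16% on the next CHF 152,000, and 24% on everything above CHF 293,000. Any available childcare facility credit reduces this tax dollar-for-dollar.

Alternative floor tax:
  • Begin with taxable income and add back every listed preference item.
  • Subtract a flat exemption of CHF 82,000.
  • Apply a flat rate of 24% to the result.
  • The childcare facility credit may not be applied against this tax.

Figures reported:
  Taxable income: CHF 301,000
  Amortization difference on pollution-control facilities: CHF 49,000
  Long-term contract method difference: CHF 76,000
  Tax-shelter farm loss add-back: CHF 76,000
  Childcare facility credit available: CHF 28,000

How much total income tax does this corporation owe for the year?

CHF 100,800

Mainline income levy:
  CHF 141,000 × 7% = CHF 9,870
  CHF 152,000 × 16% = CHF 24,320
  CHF 8,000 × 24% = CHF 1,920
  → CHF 36,110
  Less childcare facility credit CHF 28,000 → CHF 8,110

Alternative floor tax:
  Adjusted income: CHF 301,000 + CHF 49,000 + CHF 76,000 + CHF 76,000 = CHF 502,000
  Less exemption CHF 82,000 → base CHF 420,000
  CHF 420,000 × 24% = CHF 100,800

CHF 100,800 > CHF 8,110, so the alternative floor tax is the binding amount.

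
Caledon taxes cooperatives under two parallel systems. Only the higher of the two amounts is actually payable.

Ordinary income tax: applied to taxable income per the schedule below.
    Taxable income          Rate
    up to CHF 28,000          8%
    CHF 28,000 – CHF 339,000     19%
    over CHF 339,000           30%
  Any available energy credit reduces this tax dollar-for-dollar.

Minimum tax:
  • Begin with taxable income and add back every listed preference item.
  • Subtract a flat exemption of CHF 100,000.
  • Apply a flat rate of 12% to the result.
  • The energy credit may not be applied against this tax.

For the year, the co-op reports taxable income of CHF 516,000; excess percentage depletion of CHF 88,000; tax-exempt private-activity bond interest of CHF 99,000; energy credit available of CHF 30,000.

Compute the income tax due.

Minimum tax:
  Adjusted income: CHF 516,000 + CHF 88,000 + CHF 99,000 = CHF 703,000
  Less exemption CHF 100,000 → base CHF 603,000
  CHF 603,000 × 12% = CHF 72,360

Ordinary income tax:
  CHF 28,000 × 8% = CHF 2,240
  CHF 311,000 × 19% = CHF 59,090
  CHF 177,000 × 30% = CHF 53,100
  → CHF 114,430
  Less energy credit CHF 30,000 → CHF 84,430

CHF 84,430 > CHF 72,360, so the ordinary income tax governs.

CHF 84,430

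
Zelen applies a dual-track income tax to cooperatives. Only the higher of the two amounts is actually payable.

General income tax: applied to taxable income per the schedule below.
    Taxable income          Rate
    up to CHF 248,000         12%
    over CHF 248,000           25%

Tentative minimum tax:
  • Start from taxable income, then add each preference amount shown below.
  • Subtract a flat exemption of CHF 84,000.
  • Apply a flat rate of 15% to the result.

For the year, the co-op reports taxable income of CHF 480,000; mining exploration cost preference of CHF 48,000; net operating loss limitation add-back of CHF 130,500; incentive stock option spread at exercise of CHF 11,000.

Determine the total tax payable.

General income tax:
  CHF 248,000 × 12% = CHF 29,760
  CHF 232,000 × 25% = CHF 58,000
  → CHF 87,760

Tentative minimum tax:
  Adjusted income: CHF 480,000 + CHF 48,000 + CHF 130,500 + CHF 11,000 = CHF 669,500
  Less exemption CHF 84,000 → base CHF 585,500
  CHF 585,500 × 15% = CHF 87,825

CHF 87,825 > CHF 87,760, so the tentative minimum tax is the binding amount.

CHF 87,825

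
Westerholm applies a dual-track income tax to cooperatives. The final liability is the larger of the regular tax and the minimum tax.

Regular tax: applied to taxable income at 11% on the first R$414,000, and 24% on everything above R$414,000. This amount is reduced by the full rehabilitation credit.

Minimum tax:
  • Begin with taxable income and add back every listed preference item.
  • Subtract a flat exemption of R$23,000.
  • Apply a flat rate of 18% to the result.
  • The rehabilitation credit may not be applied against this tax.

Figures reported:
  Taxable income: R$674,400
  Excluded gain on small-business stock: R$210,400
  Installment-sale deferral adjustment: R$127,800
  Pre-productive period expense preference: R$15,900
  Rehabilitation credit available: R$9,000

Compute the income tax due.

R$180,990

Minimum tax:
  Adjusted income: R$674,400 + R$210,400 + R$127,800 + R$15,900 = R$1,028,500
  Less exemption R$23,000 → base R$1,005,500
  R$1,005,500 × 18% = R$180,990

Regular tax:
  R$414,000 × 11% = R$45,540
  R$260,400 × 24% = R$62,496
  → R$108,036
  Less rehabilitation credit R$9,000 → R$99,036

R$180,990 > R$99,036, so the minimum tax is the binding amount.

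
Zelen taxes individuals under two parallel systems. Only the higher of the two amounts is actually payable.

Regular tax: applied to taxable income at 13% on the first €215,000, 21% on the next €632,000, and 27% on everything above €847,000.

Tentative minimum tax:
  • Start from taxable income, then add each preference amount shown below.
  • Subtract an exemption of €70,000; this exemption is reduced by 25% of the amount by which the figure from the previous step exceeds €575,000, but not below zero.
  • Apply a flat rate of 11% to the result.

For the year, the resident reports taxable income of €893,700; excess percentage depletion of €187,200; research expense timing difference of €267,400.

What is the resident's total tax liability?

€173,279

Regular tax:
  €215,000 × 13% = €27,950
  €632,000 × 21% = €132,720
  €46,700 × 27% = €12,609
  → €173,279

Tentative minimum tax:
  Adjusted income: €893,700 + €187,200 + €267,400 = €1,348,300
  Exemption: 25% × (€1,348,300 − €575,000) = €193,325 ≥ €70,000, so the exemption is fully phased out
  Base: €1,348,300 − €0 = €1,348,300
  €1,348,300 × 11% = €148,313

€173,279 > €148,313, so the regular tax governs.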